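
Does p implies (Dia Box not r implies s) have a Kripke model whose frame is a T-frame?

Yes, satisfiable

1. p implies (Dia Box not r implies s), u
2. Dia Box not r implies s, u
3. s, u
Accessibility: uRu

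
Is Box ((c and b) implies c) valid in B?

Yes, valid

Tableau for the negation not Box ((c and b) implies c):
1. not Box ((c and b) implies c), w0
2. not ((c and b) implies c), w1
3. c and b, w1
4. not c, w1
5. c, w1
6. b, w1
Accessibility: w0Rw0, w0Rw1, w1Rw0, w1Rw1
Branch closes: c and not c both at w1.
Every branch of the negation's tableau closes; the branch above is one of them.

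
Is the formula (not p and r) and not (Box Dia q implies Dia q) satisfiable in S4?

Unsatisfiable (every branch closes)

1. (not p and r) and not (Box Dia q implies Dia q), w0
2. not p and r, w0   [and-rule on 1]
3. not (Box Dia q implies Dia q), w0   [and-rule on 1]
4. not p, w0   [and-rule on 2]
5. r, w0   [and-rule on 2]
6. Box Dia q, w0   [neg-implies-rule on 3]
7. not Dia q, w0   [neg-implies-rule on 3]
8. Dia q, w0   [Box-rule on 6 via w0Rw0]
9. not q, w0   [neg-Dia-rule on 7 via w0Rw0]
10. q, w1   [Dia-rule on 8: fresh world w1, w0Rw1]
11. Dia q, w1   [Box-rule on 6 via w0Rw1]
12. not q, w1   [neg-Dia-rule on 7 via w0Rw1]
Accessibility: w0Rw0, w0Rw1, w1Rw1
Branch closes: q and not q both at w1.
(One branch shown.) All branches close.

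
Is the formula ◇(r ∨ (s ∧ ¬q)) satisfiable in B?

1. ◇(r ∨ (s ∧ ¬q)), u
2. r ∨ (s ∧ ¬q), v
3. s ∧ ¬q, v
4. s, v
5. ¬q, v
Accessibility: uRu, uRv, vRu, vRv

Satisfiable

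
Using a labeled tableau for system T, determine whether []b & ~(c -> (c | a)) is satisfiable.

Unsatisfiable

1. []b & ~(c -> (c | a)), u
2. []b, u
3. ~(c -> (c | a)), u
4. c, u
5. ~(c | a), u
6. ~c, u
7. ~a, u
Accessibility: uRu
Branch closes: c and ~c both at u.
All branches of the tableau close; one closing branch shown above.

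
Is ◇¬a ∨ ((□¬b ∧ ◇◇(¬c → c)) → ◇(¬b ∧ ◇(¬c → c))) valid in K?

Tableau for the negation ¬(◇¬a ∨ ((□¬b ∧ ◇◇(¬c → c)) → ◇(¬b ∧ ◇(¬c → c)))):
1. ¬(◇¬a ∨ ((□¬b ∧ ◇◇(¬c → c)) → ◇(¬b ∧ ◇(¬c → c)))), w0
2. ¬◇¬a, w0
3. ¬((□¬b ∧ ◇◇(¬c → c)) → ◇(¬b ∧ ◇(¬c → c))), w0
4. □¬b ∧ ◇◇(¬c → c), w0
5. ¬◇(¬b ∧ ◇(¬c → c)), w0
6. □¬b, w0
7. ◇◇(¬c → c), w0
8. ◇(¬c → c), w1
9. a, w1
10. ¬(¬b ∧ ◇(¬c → c)), w1
11. ¬b, w1
12. ¬◇(¬c → c), w1
13. ¬c → c, w2
14. ¬(¬c → c), w2
15. ¬c, w2
16. c, w2
Accessibility: w0Rw1, w1Rw2
Branch closes: c and ¬c both at w2.
Every branch of the negation's tableau closes; the branch above is one of them.

Valid in K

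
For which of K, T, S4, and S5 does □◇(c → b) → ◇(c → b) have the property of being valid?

K-tableau for the negation ¬(□◇(c → b) → ◇(c → b)):
1. ¬(□◇(c → b) → ◇(c → b)), w0
2. □◇(c → b), w0
3. ¬◇(c → b), w0
Complete open branch: countermodel on a K-frame, so not valid in K.
T-tableau for the negation ¬(□◇(c → b) → ◇(c → b)):
1. ¬(□◇(c → b) → ◇(c → b)), w0
2. □◇(c → b), w0
3. ¬◇(c → b), w0
4. ◇(c → b), w0
5. ¬(c → b), w0
6. c, w0
7. ¬b, w0
8. c → b, w1
9. ◇(c → b), w1
10. ¬(c → b), w1
11. c, w1
12. ¬b, w1
13. b, w1
Accessibility: w0Rw0, w0Rw1, w1Rw1
Branch closes: b and ¬b both at w1.
Every branch closes (one shown): valid in T, hence also in S4, S5 (every theorem of T is a theorem of S4 and S5).

T, S4, S5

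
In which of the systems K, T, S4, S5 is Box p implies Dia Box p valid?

T, S4, S5

K-tableau for the negation not (Box p implies Dia Box p):
1. not (Box p implies Dia Box p), 0
2. Box p, 0
3. not Dia Box p, 0
Complete open branch: countermodel on a K-frame, so not valid in K.
T-tableau for the negation not (Box p implies Dia Box p):
1. not (Box p implies Dia Box p), 0
2. Box p, 0
3. not Dia Box p, 0
4. p, 0
5. not Box p, 0
6. not p, 1
7. p, 1
Accessibility: 0R0, 0R1, 1R1
Branch closes: p and not p both at 1.
Every branch closes (one shown): valid in T, hence also in S4, S5 (every theorem of T is a theorem of S4 and S5).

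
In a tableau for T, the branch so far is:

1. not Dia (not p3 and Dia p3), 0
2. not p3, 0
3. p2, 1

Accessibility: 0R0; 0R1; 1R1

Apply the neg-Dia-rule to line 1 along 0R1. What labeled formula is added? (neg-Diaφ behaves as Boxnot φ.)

neg-Diaφ behaves as Boxnot φ: propagate the negated body to each accessible world.

not (not p3 and Dia p3), 1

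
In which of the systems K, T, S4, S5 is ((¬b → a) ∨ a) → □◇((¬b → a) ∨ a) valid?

S5

S4-tableau for the negation ¬(((¬b → a) ∨ a) → □◇((¬b → a) ∨ a)):
1. ¬(((¬b → a) ∨ a) → □◇((¬b → a) ∨ a)), w0
2. (¬b → a) ∨ a, w0
3. ¬□◇((¬b → a) ∨ a), w0
4. a, w0
5. ¬◇((¬b → a) ∨ a), w1
6. ¬((¬b → a) ∨ a), w1
7. ¬(¬b → a), w1
8. ¬a, w1
9. ¬b, w1
Accessibility: w0Rw0, w0Rw1, w1Rw1
Complete open branch: countermodel on an S4-frame, so not valid in S4, nor in K, T (the same frame is also a K-frame and a T-frame).
S5-tableau for the negation ¬(((¬b → a) ∨ a) → □◇((¬b → a) ∨ a)):
1. ¬(((¬b → a) ∨ a) → □◇((¬b → a) ∨ a)), w0
2. (¬b → a) ∨ a, w0
3. ¬□◇((¬b → a) ∨ a), w0
4. ¬b → a, w0
5. b, w0
6. ¬◇((¬b → a) ∨ a), w1
7. ¬((¬b → a) ∨ a), w0
8. ¬(¬b → a), w0
9. ¬a, w0
10. ¬b, w0
Accessibility: w0Rw0, w0Rw1, w1Rw0, w1Rw1
Branch closes: b and ¬b both at w0.
Every branch closes (one shown): valid in S5.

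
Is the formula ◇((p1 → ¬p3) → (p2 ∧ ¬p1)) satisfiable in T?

Satisfiable

1. ◇((p1 → ¬p3) → (p2 ∧ ¬p1)), w0
2. (p1 → ¬p3) → (p2 ∧ ¬p1), w1   [◇-rule on 1: fresh world w1, w0Rw1]
3. p2 ∧ ¬p1, w1   [→-rule on 2 (branches; this branch)]
4. p2, w1   [∧-rule on 3]
5. ¬p1, w1   [∧-rule on 3]
Accessibility: w0Rw0, w0Rw1, w1Rw1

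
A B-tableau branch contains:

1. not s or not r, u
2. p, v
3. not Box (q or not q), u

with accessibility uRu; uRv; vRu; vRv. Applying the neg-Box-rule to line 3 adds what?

a fresh world w with uRw, and not (q or not q) at w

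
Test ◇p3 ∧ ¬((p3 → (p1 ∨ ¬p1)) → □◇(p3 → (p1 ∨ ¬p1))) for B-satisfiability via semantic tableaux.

Unsatisfiable (every branch closes)

1. ◇p3 ∧ ¬((p3 → (p1 ∨ ¬p1)) → □◇(p3 → (p1 ∨ ¬p1))), 0
2. ◇p3, 0   [∧-rule on 1]
3. ¬((p3 → (p1 ∨ ¬p1)) → □◇(p3 → (p1 ∨ ¬p1))), 0   [∧-rule on 1]
4. p3 → (p1 ∨ ¬p1), 0   [¬→-rule on 3]
5. ¬□◇(p3 → (p1 ∨ ¬p1)), 0   [¬→-rule on 3]
6. p1 ∨ ¬p1, 0   [→-rule on 4 (branches; this branch)]
7. ¬p1, 0   [∨-rule on 6 (branches; this branch)]
8. p3, 1   [◇-rule on 2: fresh world 1, 0R1]
9. ¬◇(p3 → (p1 ∨ ¬p1)), 2   [¬□-rule on 5: fresh world 2, 0R2]
10. ¬(p3 → (p1 ∨ ¬p1)), 0   [¬◇-rule on 9 via 2R0]
11. p3, 0   [¬→-rule on 10]
12. ¬(p1 ∨ ¬p1), 0   [¬→-rule on 10]
13. p1, 0   [¬∨-rule on 12]
Accessibility: 0R0, 0R1, 0R2, 1R0, 1R1, 2R0, 2R2
Branch closes: p1 and ¬p1 both at 0.
All branches of the tableau close; one closing branch shown above.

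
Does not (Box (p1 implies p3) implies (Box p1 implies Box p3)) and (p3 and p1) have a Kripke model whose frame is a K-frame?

Unsatisfiable (every branch closes)

1. not (Box (p1 implies p3) implies (Box p1 implies Box p3)) and (p3 and p1), w0
2. not (Box (p1 implies p3) implies (Box p1 implies Box p3)), w0   [and-rule on 1]
3. p3 and p1, w0   [and-rule on 1]
4. Box (p1 implies p3), w0   [neg-implies-rule on 2]
5. not (Box p1 implies Box p3), w0   [neg-implies-rule on 2]
6. p3, w0   [and-rule on 3]
7. p1, w0   [and-rule on 3]
8. Box p1, w0   [neg-implies-rule on 5]
9. not Box p3, w0   [neg-implies-rule on 5]
10. not p3, w1   [neg-Box-rule on 9: fresh world w1, w0Rw1]
11. p1 implies p3, w1   [Box-rule on 4 via w0Rw1]
12. p1, w1   [Box-rule on 8 via w0Rw1]
13. p3, w1   [implies-rule on 11 (branches; this branch)]
Accessibility: w0Rw1
Branch closes: p3 and not p3 both at w1.
All branches of the tableau close; one closing branch shown above.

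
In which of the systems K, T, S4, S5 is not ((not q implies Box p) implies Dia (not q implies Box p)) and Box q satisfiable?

K

T-tableau for the formula:
1. not ((not q implies Box p) implies Dia (not q implies Box p)) and Box q, w0
2. not ((not q implies Box p) implies Dia (not q implies Box p)), w0   [and-rule on 1]
3. Box q, w0   [and-rule on 1]
4. not q implies Box p, w0   [neg-implies-rule on 2]
5. not Dia (not q implies Box p), w0   [neg-implies-rule on 2]
6. q, w0   [Box-rule on 3 via w0Rw0]
7. not (not q implies Box p), w0   [neg-Dia-rule on 5 via w0Rw0]
8. not q, w0   [neg-implies-rule on 7]
9. not Box p, w0   [neg-implies-rule on 7]
Accessibility: w0Rw0
Branch closes: q and not q both at w0.
Every branch closes (one shown): unsatisfiable in T, hence also in S4, S5 (every S4/S5-frame is a T-frame).
K-tableau for the formula:
1. not ((not q implies Box p) implies Dia (not q implies Box p)) and Box q, w0
2. not ((not q implies Box p) implies Dia (not q implies Box p)), w0   [and-rule on 1]
3. Box q, w0   [and-rule on 1]
4. not q implies Box p, w0   [neg-implies-rule on 2]
5. not Dia (not q implies Box p), w0   [neg-implies-rule on 2]
6. Box p, w0   [implies-rule on 4 (branches; this branch)]
Complete open branch: satisfiable in K.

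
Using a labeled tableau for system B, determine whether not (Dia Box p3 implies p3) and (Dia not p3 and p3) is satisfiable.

1. not (Dia Box p3 implies p3) and (Dia not p3 and p3), 0
2. not (Dia Box p3 implies p3), 0
3. Dia not p3 and p3, 0
4. Dia Box p3, 0
5. not p3, 0
6. Dia not p3, 0
7. p3, 0
Accessibility: 0R0
Branch closes: p3 and not p3 both at 0.
Every branch closes; the branch above is one of them.

Unsatisfiable (every branch closes)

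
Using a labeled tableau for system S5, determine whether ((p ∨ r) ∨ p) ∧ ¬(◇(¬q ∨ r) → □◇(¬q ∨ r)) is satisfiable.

1. ((p ∨ r) ∨ p) ∧ ¬(◇(¬q ∨ r) → □◇(¬q ∨ r)), u
2. (p ∨ r) ∨ p, u   [∧-rule on 1]
3. ¬(◇(¬q ∨ r) → □◇(¬q ∨ r)), u   [∧-rule on 1]
4. ◇(¬q ∨ r), u   [¬→-rule on 3]
5. ¬□◇(¬q ∨ r), u   [¬→-rule on 3]
6. p ∨ r, u   [∨-rule on 2 (branches; this branch)]
7. p, u   [∨-rule on 6 (branches; this branch)]
8. ¬q ∨ r, v   [◇-rule on 4: fresh world v, uRv]
9. r, v   [∨-rule on 8 (branches; this branch)]
10. ¬◇(¬q ∨ r), w   [¬□-rule on 5: fresh world w, uRw]
11. ¬(¬q ∨ r), u   [¬◇-rule on 10 via wRu]
12. q, u   [¬∨-rule on 11]
13. ¬r, u   [¬∨-rule on 11]
14. ¬(¬q ∨ r), v   [¬◇-rule on 10 via wRv]
15. q, v   [¬∨-rule on 14]
16. ¬r, v   [¬∨-rule on 14]
Accessibility: uRu, uRv, uRw, vRu, vRv, vRw, wRu, wRv, wRw
Branch closes: r and ¬r both at v.
Every branch closes; the branch above is one of them.

No, unsatisfiable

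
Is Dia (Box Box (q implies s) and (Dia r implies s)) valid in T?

Tableau for the negation not Dia (Box Box (q implies s) and (Dia r implies s)):
1. not Dia (Box Box (q implies s) and (Dia r implies s)), 0
2. not (Box Box (q implies s) and (Dia r implies s)), 0   [neg-Dia-rule on 1 via 0R0]
3. not (Dia r implies s), 0   [neg-and-rule on 2 (branches; this branch)]
4. Dia r, 0   [neg-implies-rule on 3]
5. not s, 0   [neg-implies-rule on 3]
6. r, 1   [Dia-rule on 4: fresh world 1, 0R1]
7. not (Box Box (q implies s) and (Dia r implies s)), 1   [neg-Dia-rule on 1 via 0R1]
8. not (Dia r implies s), 1   [neg-and-rule on 7 (branches; this branch)]
9. Dia r, 1   [neg-implies-rule on 8]
10. not s, 1   [neg-implies-rule on 8]
11. r, 2   [Dia-rule on 9: fresh world 2, 1R2]
Accessibility: 0R0, 0R1, 1R1, 1R2, 2R2
The negation has an open branch (countermodel exists).

Not valid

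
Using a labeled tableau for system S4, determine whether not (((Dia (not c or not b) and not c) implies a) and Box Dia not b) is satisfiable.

1. not (((Dia (not c or not b) and not c) implies a) and Box Dia not b), w0
2. not Box Dia not b, w0
3. not Dia not b, w1
4. b, w1
Accessibility: w0Rw0, w0Rw1, w1Rw1

Satisfiable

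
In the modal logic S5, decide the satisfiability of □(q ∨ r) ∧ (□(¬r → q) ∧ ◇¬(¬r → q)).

Unsatisfiable (every branch closes)

1. □(q ∨ r) ∧ (□(¬r → q) ∧ ◇¬(¬r → q)), 0
2. □(q ∨ r), 0
3. □(¬r → q) ∧ ◇¬(¬r → q), 0
4. □(¬r → q), 0
5. ◇¬(¬r → q), 0
6. q ∨ r, 0
7. ¬r → q, 0
8. r, 0
9. q, 0
10. ¬(¬r → q), 1
11. ¬r, 1
12. ¬q, 1
13. q ∨ r, 1
14. ¬r → q, 1
15. r, 1
Accessibility: 0R0, 0R1, 1R0, 1R1
Branch closes: r and ¬r both at 1.
All branches of the tableau close; one closing branch shown above.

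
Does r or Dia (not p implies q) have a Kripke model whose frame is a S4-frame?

Satisfiable (open branch found)

1. r or Dia (not p implies q), w0
2. Dia (not p implies q), w0   [or-rule on 1 (branches; this branch)]
3. not p implies q, w1   [Dia-rule on 2: fresh world w1, w0Rw1]
4. q, w1   [implies-rule on 3 (branches; this branch)]
Accessibility: w0Rw0, w0Rw1, w1Rw1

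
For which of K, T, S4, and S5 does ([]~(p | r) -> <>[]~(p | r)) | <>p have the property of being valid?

T, S4, S5

K-tableau for the negation ~(([]~(p | r) -> <>[]~(p | r)) | <>p):
1. ~(([]~(p | r) -> <>[]~(p | r)) | <>p), w0
2. ~([]~(p | r) -> <>[]~(p | r)), w0
3. ~<>p, w0
4. []~(p | r), w0
5. ~<>[]~(p | r), w0
Complete open branch: countermodel on a K-frame, so not valid in K.
T-tableau for the negation ~(([]~(p | r) -> <>[]~(p | r)) | <>p):
1. ~(([]~(p | r) -> <>[]~(p | r)) | <>p), w0
2. ~([]~(p | r) -> <>[]~(p | r)), w0
3. ~<>p, w0
4. []~(p | r), w0
5. ~<>[]~(p | r), w0
6. ~p, w0
7. ~(p | r), w0
8. ~r, w0
9. ~[]~(p | r), w0
10. p | r, w1
11. ~p, w1
12. ~(p | r), w1
13. ~r, w1
14. ~[]~(p | r), w1
15. r, w1
Accessibility: w0Rw0, w0Rw1, w1Rw1
Branch closes: r and ~r both at w1.
Every branch closes (one shown): valid in T, hence also in S4, S5 (every theorem of T is a theorem of S4 and S5).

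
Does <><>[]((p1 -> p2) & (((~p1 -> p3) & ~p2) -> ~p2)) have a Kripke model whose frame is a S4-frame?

1. <><>[]((p1 -> p2) & (((~p1 -> p3) & ~p2) -> ~p2)), u
2. <>[]((p1 -> p2) & (((~p1 -> p3) & ~p2) -> ~p2)), v
3. []((p1 -> p2) & (((~p1 -> p3) & ~p2) -> ~p2)), w
4. (p1 -> p2) & (((~p1 -> p3) & ~p2) -> ~p2), w
5. p1 -> p2, w
6. ((~p1 -> p3) & ~p2) -> ~p2, w
7. p2, w
8. ~((~p1 -> p3) & ~p2), w
Accessibility: uRu, uRv, uRw, vRv, vRw, wRw

Satisfiable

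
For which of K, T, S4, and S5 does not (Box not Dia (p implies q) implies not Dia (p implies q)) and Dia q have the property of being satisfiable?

K

T-tableau for the formula:
1. not (Box not Dia (p implies q) implies not Dia (p implies q)) and Dia q, w0
2. not (Box not Dia (p implies q) implies not Dia (p implies q)), w0
3. Dia q, w0
4. Box not Dia (p implies q), w0
5. Dia (p implies q), w0
6. not Dia (p implies q), w0
7. not (p implies q), w0
8. p, w0
9. not q, w0
10. q, w1
11. not Dia (p implies q), w1
12. not (p implies q), w1
13. p, w1
14. not q, w1
Accessibility: w0Rw0, w0Rw1, w1Rw1
Branch closes: q and not q both at w1.
Every branch closes (one shown): unsatisfiable in T, hence also in S4, S5 (every S4/S5-frame is a T-frame).
K-tableau for the formula:
1. not (Box not Dia (p implies q) implies not Dia (p implies q)) and Dia q, w0
2. not (Box not Dia (p implies q) implies not Dia (p implies q)), w0
3. Dia q, w0
4. Box not Dia (p implies q), w0
5. Dia (p implies q), w0
6. q, w1
7. not Dia (p implies q), w1
8. p implies q, w2
9. not Dia (p implies q), w2
10. q, w2
Accessibility: w0Rw1, w0Rw2
Complete open branch: satisfiable in K.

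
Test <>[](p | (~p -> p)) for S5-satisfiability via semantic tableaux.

Satisfiable (open branch found)

1. <>[](p | (~p -> p)), u
2. [](p | (~p -> p)), v   [<>-rule on 1: fresh world v, uRv]
3. p | (~p -> p), u   [[]-rule on 2 via vRu]
4. p | (~p -> p), v   [[]-rule on 2 via vRv]
5. ~p -> p, u   [|-rule on 3 (branches; this branch)]
6. ~p -> p, v   [|-rule on 4 (branches; this branch)]
7. p, u   [->-rule on 5 (branches; this branch)]
8. p, v   [->-rule on 6 (branches; this branch)]
Accessibility: uRu, uRv, vRu, vRv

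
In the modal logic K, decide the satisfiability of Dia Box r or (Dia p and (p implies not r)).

1. Dia Box r or (Dia p and (p implies not r)), w0
2. Dia p and (p implies not r), w0
3. Dia p, w0
4. p implies not r, w0
5. not r, w0
6. p, w1
Accessibility: w0Rw1

Satisfiable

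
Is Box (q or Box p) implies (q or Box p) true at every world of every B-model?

Tableau for the negation not (Box (q or Box p) implies (q or Box p)):
1. not (Box (q or Box p) implies (q or Box p)), w0
2. Box (q or Box p), w0
3. not (q or Box p), w0
4. not q, w0
5. not Box p, w0
6. q or Box p, w0
7. Box p, w0
8. p, w0
9. not p, w1
10. q or Box p, w1
11. p, w1
Accessibility: w0Rw0, w0Rw1, w1Rw0, w1Rw1
Branch closes: p and not p both at w1.
Every branch of the negation's tableau closes; the branch above is one of them.

Valid in B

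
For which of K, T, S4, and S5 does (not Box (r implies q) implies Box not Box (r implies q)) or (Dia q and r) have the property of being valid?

S5-tableau for the negation not ((not Box (r implies q) implies Box not Box (r implies q)) or (Dia q and r)):
1. not ((not Box (r implies q) implies Box not Box (r implies q)) or (Dia q and r)), w0
2. not (not Box (r implies q) implies Box not Box (r implies q)), w0
3. not (Dia q and r), w0
4. not Box (r implies q), w0
5. not Box not Box (r implies q), w0
6. not Dia q, w0
7. not q, w0
8. not (r implies q), w1
9. r, w1
10. not q, w1
11. Box (r implies q), w2
12. not q, w2
13. r implies q, w0
14. r implies q, w1
15. r implies q, w2
16. not r, w0
17. q, w1
Accessibility: w0Rw0, w0Rw1, w0Rw2, w1Rw0, w1Rw1, w1Rw2, w2Rw0, w2Rw1, w2Rw2
Branch closes: q and not q both at w1.
Every branch closes (one shown): valid in S5.
S4-tableau for the negation not ((not Box (r implies q) implies Box not Box (r implies q)) or (Dia q and r)):
1. not ((not Box (r implies q) implies Box not Box (r implies q)) or (Dia q and r)), w0
2. not (not Box (r implies q) implies Box not Box (r implies q)), w0
3. not (Dia q and r), w0
4. not Box (r implies q), w0
5. not Box not Box (r implies q), w0
6. not r, w0
7. not (r implies q), w1
8. r, w1
9. not q, w1
10. Box (r implies q), w2
11. r implies q, w2
12. q, w2
Accessibility: w0Rw0, w0Rw1, w0Rw2, w1Rw1, w2Rw2
Complete open branch: countermodel on an S4-frame, so not valid in S4, nor in K, T (the same frame is also a K-frame and a T-frame).

S5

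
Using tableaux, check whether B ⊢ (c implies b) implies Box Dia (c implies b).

Valid in B

Tableau for the negation not ((c implies b) implies Box Dia (c implies b)):
1. not ((c implies b) implies Box Dia (c implies b)), 0
2. c implies b, 0
3. not Box Dia (c implies b), 0
4. b, 0
5. not Dia (c implies b), 1
6. not (c implies b), 0
7. c, 0
8. not b, 0
Accessibility: 0R0, 0R1, 1R0, 1R1
Branch closes: b and not b both at 0.
All branches of the negation close; one closing branch shown above.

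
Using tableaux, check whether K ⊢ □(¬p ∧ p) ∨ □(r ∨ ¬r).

Yes, valid

Tableau for the negation ¬(□(¬p ∧ p) ∨ □(r ∨ ¬r)):
1. ¬(□(¬p ∧ p) ∨ □(r ∨ ¬r)), u
2. ¬□(¬p ∧ p), u
3. ¬□(r ∨ ¬r), u
4. ¬(¬p ∧ p), v
5. ¬p, v
6. ¬(r ∨ ¬r), w
7. ¬r, w
8. r, w
Accessibility: uRv, uRw
Branch closes: r and ¬r both at w.
Every branch of the negation's tableau closes; the branch above is one of them.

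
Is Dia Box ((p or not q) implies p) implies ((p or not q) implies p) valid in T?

Invalid (countermodel exists)

Tableau for the negation not (Dia Box ((p or not q) implies p) implies ((p or not q) implies p)):
1. not (Dia Box ((p or not q) implies p) implies ((p or not q) implies p)), w0
2. Dia Box ((p or not q) implies p), w0
3. not ((p or not q) implies p), w0
4. p or not q, w0
5. not p, w0
6. not q, w0
7. Box ((p or not q) implies p), w1
8. (p or not q) implies p, w1
9. p, w1
Accessibility: w0Rw0, w0Rw1, w1Rw1
The negation has an open branch (countermodel exists).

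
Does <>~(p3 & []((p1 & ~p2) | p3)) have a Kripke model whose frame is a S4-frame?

1. <>~(p3 & []((p1 & ~p2) | p3)), w0
2. ~(p3 & []((p1 & ~p2) | p3)), w1
3. ~[]((p1 & ~p2) | p3), w1
4. ~((p1 & ~p2) | p3), w2
5. ~(p1 & ~p2), w2
6. ~p3, w2
7. p2, w2
Accessibility: w0Rw0, w0Rw1, w0Rw2, w1Rw1, w1Rw2, w2Rw2

Satisfiable (open branch found)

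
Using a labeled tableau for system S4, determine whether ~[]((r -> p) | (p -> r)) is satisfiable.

1. ~[]((r -> p) | (p -> r)), u
2. ~((r -> p) | (p -> r)), v
3. ~(r -> p), v
4. ~(p -> r), v
5. r, v
6. ~p, v
7. p, v
8. ~r, v
Accessibility: uRu, uRv, vRv
Branch closes: p and ~p both at v.
Every branch closes; the branch above is one of them.

Unsatisfiable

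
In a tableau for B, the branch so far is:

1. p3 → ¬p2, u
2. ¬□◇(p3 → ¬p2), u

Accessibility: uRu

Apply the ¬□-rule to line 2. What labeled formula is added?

a fresh world v with uRv, and ¬◇(p3 → ¬p2) at v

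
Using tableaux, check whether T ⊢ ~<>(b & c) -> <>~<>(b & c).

Tableau for the negation ~(~<>(b & c) -> <>~<>(b & c)):
1. ~(~<>(b & c) -> <>~<>(b & c)), u
2. ~<>(b & c), u
3. ~<>~<>(b & c), u
4. ~(b & c), u
5. <>(b & c), u
6. ~c, u
7. b & c, v
8. b, v
9. c, v
10. ~(b & c), v
11. <>(b & c), v
12. ~c, v
Accessibility: uRu, uRv, vRv
Branch closes: c and ~c both at v.
All branches of the negation close; one closing branch shown above.

Valid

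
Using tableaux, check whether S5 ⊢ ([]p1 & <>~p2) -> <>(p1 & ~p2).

Tableau for the negation ~(([]p1 & <>~p2) -> <>(p1 & ~p2)):
1. ~(([]p1 & <>~p2) -> <>(p1 & ~p2)), u
2. []p1 & <>~p2, u
3. ~<>(p1 & ~p2), u
4. []p1, u
5. <>~p2, u
6. ~(p1 & ~p2), u
7. p1, u
8. p2, u
9. ~p2, v
10. ~(p1 & ~p2), v
11. p1, v
12. p2, v
Accessibility: uRu, uRv, vRu, vRv
Branch closes: p2 and ~p2 both at v.
Every branch of the negation's tableau closes; the branch above is one of them.

Valid in S5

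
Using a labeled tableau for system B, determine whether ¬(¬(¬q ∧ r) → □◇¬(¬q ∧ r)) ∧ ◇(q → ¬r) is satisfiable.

Unsatisfiable

1. ¬(¬(¬q ∧ r) → □◇¬(¬q ∧ r)) ∧ ◇(q → ¬r), w0
2. ¬(¬(¬q ∧ r) → □◇¬(¬q ∧ r)), w0
3. ◇(q → ¬r), w0
4. ¬(¬q ∧ r), w0
5. ¬□◇¬(¬q ∧ r), w0
6. ¬r, w0
7. q → ¬r, w1
8. ¬r, w1
9. ¬◇¬(¬q ∧ r), w2
10. ¬q ∧ r, w0
11. ¬q, w0
12. r, w0
Accessibility: w0Rw0, w0Rw1, w0Rw2, w1Rw0, w1Rw1, w2Rw0, w2Rw2
Branch closes: r and ¬r both at w0.
Every branch closes; the branch above is one of them.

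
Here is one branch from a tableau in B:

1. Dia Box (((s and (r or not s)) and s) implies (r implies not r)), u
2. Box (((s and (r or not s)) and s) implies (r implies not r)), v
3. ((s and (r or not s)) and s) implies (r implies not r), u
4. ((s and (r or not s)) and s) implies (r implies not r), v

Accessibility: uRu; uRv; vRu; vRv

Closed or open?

There is no literal clash: for every atom and world, at most one sign appears.

Open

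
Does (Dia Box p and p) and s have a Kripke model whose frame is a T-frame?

1. (Dia Box p and p) and s, w0
2. Dia Box p and p, w0
3. s, w0
4. Dia Box p, w0
5. p, w0
6. Box p, w1
7. p, w1
Accessibility: w0Rw0, w0Rw1, w1Rw1

Satisfiable (open branch found)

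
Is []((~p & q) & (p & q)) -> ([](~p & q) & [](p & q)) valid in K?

Tableau for the negation ~([]((~p & q) & (p & q)) -> ([](~p & q) & [](p & q))):
1. ~([]((~p & q) & (p & q)) -> ([](~p & q) & [](p & q))), u
2. []((~p & q) & (p & q)), u   [~->-rule on 1]
3. ~([](~p & q) & [](p & q)), u   [~->-rule on 1]
4. ~[](p & q), u   [~&-rule on 3 (branches; this branch)]
5. ~(p & q), v   [~[]-rule on 4: fresh world v, uRv]
6. (~p & q) & (p & q), v   [[]-rule on 2 via uRv]
7. ~p & q, v   [&-rule on 6]
8. p & q, v   [&-rule on 6]
9. ~p, v   [&-rule on 7]
10. q, v   [&-rule on 7]
11. p, v   [&-rule on 8]
Accessibility: uRv
Branch closes: p and ~p both at v.
Every branch of the negation's tableau closes; the branch above is one of them.

Yes, valid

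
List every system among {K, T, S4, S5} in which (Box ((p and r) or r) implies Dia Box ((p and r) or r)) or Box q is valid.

T-tableau for the negation not ((Box ((p and r) or r) implies Dia Box ((p and r) or r)) or Box q):
1. not ((Box ((p and r) or r) implies Dia Box ((p and r) or r)) or Box q), w0
2. not (Box ((p and r) or r) implies Dia Box ((p and r) or r)), w0   [neg-or-rule on 1]
3. not Box q, w0   [neg-or-rule on 1]
4. Box ((p and r) or r), w0   [neg-implies-rule on 2]
5. not Dia Box ((p and r) or r), w0   [neg-implies-rule on 2]
6. (p and r) or r, w0   [Box-rule on 4 via w0Rw0]
7. not Box ((p and r) or r), w0   [neg-Dia-rule on 5 via w0Rw0]
8. p and r, w0   [or-rule on 6 (branches; this branch)]
9. p, w0   [and-rule on 8]
10. r, w0   [and-rule on 8]
11. not q, w1   [neg-Box-rule on 3: fresh world w1, w0Rw1]
12. (p and r) or r, w1   [Box-rule on 4 via w0Rw1]
13. not Box ((p and r) or r), w1   [neg-Dia-rule on 5 via w0Rw1]
14. p and r, w1   [or-rule on 12 (branches; this branch)]
15. p, w1   [and-rule on 14]
16. r, w1   [and-rule on 14]
17. not ((p and r) or r), w2   [neg-Box-rule on 7: fresh world w2, w0Rw2]
18. not (p and r), w2   [neg-or-rule on 17]
19. not r, w2   [neg-or-rule on 17]
20. (p and r) or r, w2   [Box-rule on 4 via w0Rw2]
21. not Box ((p and r) or r), w2   [neg-Dia-rule on 5 via w0Rw2]
22. p and r, w2   [or-rule on 20 (branches; this branch)]
23. p, w2   [and-rule on 22]
24. r, w2   [and-rule on 22]
Accessibility: w0Rw0, w0Rw1, w0Rw2, w1Rw1, w2Rw2
Branch closes: r and not r both at w2.
Every branch closes (one shown): valid in T, hence also in S4, S5 (every theorem of T is a theorem of S4 and S5).
K-tableau for the negation not ((Box ((p and r) or r) implies Dia Box ((p and r) or r)) or Box q):
1. not ((Box ((p and r) or r) implies Dia Box ((p and r) or r)) or Box q), w0
2. not (Box ((p and r) or r) implies Dia Box ((p and r) or r)), w0   [neg-or-rule on 1]
3. not Box q, w0   [neg-or-rule on 1]
4. Box ((p and r) or r), w0   [neg-implies-rule on 2]
5. not Dia Box ((p and r) or r), w0   [neg-implies-rule on 2]
6. not q, w1   [neg-Box-rule on 3: fresh world w1, w0Rw1]
7. (p and r) or r, w1   [Box-rule on 4 via w0Rw1]
8. not Box ((p and r) or r), w1   [neg-Dia-rule on 5 via w0Rw1]
9. r, w1   [or-rule on 7 (branches; this branch)]
10. not ((p and r) or r), w2   [neg-Box-rule on 8: fresh world w2, w1Rw2]
11. not (p and r), w2   [neg-or-rule on 10]
12. not r, w2   [neg-or-rule on 10]
Accessibility: w0Rw1, w1Rw2
Complete open branch: countermodel on a K-frame, so not valid in K.

T, S4, S5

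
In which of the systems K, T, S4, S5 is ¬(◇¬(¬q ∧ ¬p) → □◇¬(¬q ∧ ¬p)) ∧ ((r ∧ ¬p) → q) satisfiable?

K, T, S4

S4-tableau for the formula:
1. ¬(◇¬(¬q ∧ ¬p) → □◇¬(¬q ∧ ¬p)) ∧ ((r ∧ ¬p) → q), 0
2. ¬(◇¬(¬q ∧ ¬p) → □◇¬(¬q ∧ ¬p)), 0
3. (r ∧ ¬p) → q, 0
4. ◇¬(¬q ∧ ¬p), 0
5. ¬□◇¬(¬q ∧ ¬p), 0
6. q, 0
7. ¬(¬q ∧ ¬p), 1
8. p, 1
9. ¬◇¬(¬q ∧ ¬p), 2
10. ¬q ∧ ¬p, 2
11. ¬q, 2
12. ¬p, 2
Accessibility: 0R0, 0R1, 0R2, 1R1, 2R2
Complete open branch: satisfiable in S4, hence also in K, T (this S4-model is also a K-model and a T-model).
S5-tableau for the formula:
1. ¬(◇¬(¬q ∧ ¬p) → □◇¬(¬q ∧ ¬p)) ∧ ((r ∧ ¬p) → q), 0
2. ¬(◇¬(¬q ∧ ¬p) → □◇¬(¬q ∧ ¬p)), 0
3. (r ∧ ¬p) → q, 0
4. ◇¬(¬q ∧ ¬p), 0
5. ¬□◇¬(¬q ∧ ¬p), 0
6. ¬(r ∧ ¬p), 0
7. ¬r, 0
8. ¬(¬q ∧ ¬p), 1
9. p, 1
10. ¬◇¬(¬q ∧ ¬p), 2
11. ¬q ∧ ¬p, 0
12. ¬q, 0
13. ¬p, 0
14. ¬q ∧ ¬p, 1
15. ¬q, 1
16. ¬p, 1
Accessibility: 0R0, 0R1, 0R2, 1R0, 1R1, 1R2, 2R0, 2R1, 2R2
Branch closes: p and ¬p both at 1.
Every branch closes (one shown): unsatisfiable in S5.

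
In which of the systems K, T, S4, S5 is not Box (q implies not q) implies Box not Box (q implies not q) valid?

S5

S5-tableau for the negation not (not Box (q implies not q) implies Box not Box (q implies not q)):
1. not (not Box (q implies not q) implies Box not Box (q implies not q)), 0
2. not Box (q implies not q), 0
3. not Box not Box (q implies not q), 0
4. not (q implies not q), 1
5. q, 1
6. Box (q implies not q), 2
7. q implies not q, 0
8. q implies not q, 1
9. q implies not q, 2
10. not q, 0
11. not q, 1
Accessibility: 0R0, 0R1, 0R2, 1R0, 1R1, 1R2, 2R0, 2R1, 2R2
Branch closes: q and not q both at 1.
Every branch closes (one shown): valid in S5.
S4-tableau for the negation not (not Box (q implies not q) implies Box not Box (q implies not q)):
1. not (not Box (q implies not q) implies Box not Box (q implies not q)), 0
2. not Box (q implies not q), 0
3. not Box not Box (q implies not q), 0
4. not (q implies not q), 1
5. q, 1
6. Box (q implies not q), 2
7. q implies not q, 2
8. not q, 2
Accessibility: 0R0, 0R1, 0R2, 1R1, 2R2
Complete open branch: countermodel on an S4-frame, so not valid in S4, nor in K, T (the same frame is also a K-frame and a T-frame).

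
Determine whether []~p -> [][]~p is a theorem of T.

No, not valid

Tableau for the negation ~([]~p -> [][]~p):
1. ~([]~p -> [][]~p), 0
2. []~p, 0
3. ~[][]~p, 0
4. ~p, 0
5. ~[]~p, 1
6. ~p, 1
7. p, 2
Accessibility: 0R0, 0R1, 1R1, 1R2, 2R2
The negation has an open branch (countermodel exists).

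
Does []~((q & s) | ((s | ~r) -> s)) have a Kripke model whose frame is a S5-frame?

1. []~((q & s) | ((s | ~r) -> s)), w0
2. ~((q & s) | ((s | ~r) -> s)), w0
3. ~(q & s), w0
4. ~((s | ~r) -> s), w0
5. s | ~r, w0
6. ~s, w0
7. ~r, w0
Accessibility: w0Rw0

Yes, satisfiable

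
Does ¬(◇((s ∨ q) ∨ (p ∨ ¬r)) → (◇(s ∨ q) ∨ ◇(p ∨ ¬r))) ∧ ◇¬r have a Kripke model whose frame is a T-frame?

No, unsatisfiable

1. ¬(◇((s ∨ q) ∨ (p ∨ ¬r)) → (◇(s ∨ q) ∨ ◇(p ∨ ¬r))) ∧ ◇¬r, u
2. ¬(◇((s ∨ q) ∨ (p ∨ ¬r)) → (◇(s ∨ q) ∨ ◇(p ∨ ¬r))), u
3. ◇¬r, u
4. ◇((s ∨ q) ∨ (p ∨ ¬r)), u
5. ¬(◇(s ∨ q) ∨ ◇(p ∨ ¬r)), u
6. ¬◇(s ∨ q), u
7. ¬◇(p ∨ ¬r), u
8. ¬(s ∨ q), u
9. ¬s, u
10. ¬q, u
11. ¬(p ∨ ¬r), u
12. ¬p, u
13. r, u
14. ¬r, v
15. ¬(s ∨ q), v
16. ¬s, v
17. ¬q, v
18. ¬(p ∨ ¬r), v
19. ¬p, v
20. r, v
Accessibility: uRu, uRv, vRv
Branch closes: r and ¬r both at v.
(One branch shown.) All branches close.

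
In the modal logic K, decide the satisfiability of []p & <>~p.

1. []p & <>~p, w0
2. []p, w0
3. <>~p, w0
4. ~p, w1
5. p, w1
Accessibility: w0Rw1
Branch closes: p and ~p both at w1.
All branches of the tableau close; one closing branch shown above.

Unsatisfiable (every branch closes)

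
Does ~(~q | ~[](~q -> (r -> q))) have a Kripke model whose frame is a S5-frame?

Yes, satisfiable

1. ~(~q | ~[](~q -> (r -> q))), w0
2. q, w0
3. [](~q -> (r -> q)), w0
4. ~q -> (r -> q), w0
5. r -> q, w0
Accessibility: w0Rw0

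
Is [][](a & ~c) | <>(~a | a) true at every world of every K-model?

Tableau for the negation ~([][](a & ~c) | <>(~a | a)):
1. ~([][](a & ~c) | <>(~a | a)), w0
2. ~[][](a & ~c), w0
3. ~<>(~a | a), w0
4. ~[](a & ~c), w1
5. ~(~a | a), w1
6. a, w1
7. ~a, w1
Accessibility: w0Rw1
Branch closes: a and ~a both at w1.
Every branch of the negation's tableau closes; the branch above is one of them.

Yes, valid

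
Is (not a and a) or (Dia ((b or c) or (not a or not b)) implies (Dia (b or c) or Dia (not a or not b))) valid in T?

Yes, valid

Tableau for the negation not ((not a and a) or (Dia ((b or c) or (not a or not b)) implies (Dia (b or c) or Dia (not a or not b)))):
1. not ((not a and a) or (Dia ((b or c) or (not a or not b)) implies (Dia (b or c) or Dia (not a or not b)))), u
2. not (not a and a), u   [neg-or-rule on 1]
3. not (Dia ((b or c) or (not a or not b)) implies (Dia (b or c) or Dia (not a or not b))), u   [neg-or-rule on 1]
4. Dia ((b or c) or (not a or not b)), u   [neg-implies-rule on 3]
5. not (Dia (b or c) or Dia (not a or not b)), u   [neg-implies-rule on 3]
6. not Dia (b or c), u   [neg-or-rule on 5]
7. not Dia (not a or not b), u   [neg-or-rule on 5]
8. not (b or c), u   [neg-Dia-rule on 6 via uRu]
9. not b, u   [neg-or-rule on 8]
10. not c, u   [neg-or-rule on 8]
11. not (not a or not b), u   [neg-Dia-rule on 7 via uRu]
12. a, u   [neg-or-rule on 11]
13. b, u   [neg-or-rule on 11]
Accessibility: uRu
Branch closes: b and not b both at u.
Every branch of the negation's tableau closes; the branch above is one of them.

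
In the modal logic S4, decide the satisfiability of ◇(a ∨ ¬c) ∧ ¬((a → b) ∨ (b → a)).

1. ◇(a ∨ ¬c) ∧ ¬((a → b) ∨ (b → a)), w0
2. ◇(a ∨ ¬c), w0   [∧-rule on 1]
3. ¬((a → b) ∨ (b → a)), w0   [∧-rule on 1]
4. ¬(a → b), w0   [¬∨-rule on 3]
5. ¬(b → a), w0   [¬∨-rule on 3]
6. a, w0   [¬→-rule on 4]
7. ¬b, w0   [¬→-rule on 4]
8. b, w0   [¬→-rule on 5]
9. ¬a, w0   [¬→-rule on 5]
Accessibility: w0Rw0
Branch closes: b and ¬b both at w0.
All branches of the tableau close; one closing branch shown above.

Unsatisfiable (every branch closes)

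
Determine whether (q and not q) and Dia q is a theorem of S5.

Tableau for the negation not ((q and not q) and Dia q):
1. not ((q and not q) and Dia q), 0
2. not Dia q, 0
3. not q, 0
Accessibility: 0R0
The negation has an open branch (countermodel exists).

Invalid (countermodel exists)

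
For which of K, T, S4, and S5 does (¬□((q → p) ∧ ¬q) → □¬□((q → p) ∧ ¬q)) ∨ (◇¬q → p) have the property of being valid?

S5

S4-tableau for the negation ¬((¬□((q → p) ∧ ¬q) → □¬□((q → p) ∧ ¬q)) ∨ (◇¬q → p)):
1. ¬((¬□((q → p) ∧ ¬q) → □¬□((q → p) ∧ ¬q)) ∨ (◇¬q → p)), w0
2. ¬(¬□((q → p) ∧ ¬q) → □¬□((q → p) ∧ ¬q)), w0
3. ¬(◇¬q → p), w0
4. ¬□((q → p) ∧ ¬q), w0
5. ¬□¬□((q → p) ∧ ¬q), w0
6. ◇¬q, w0
7. ¬p, w0
8. ¬((q → p) ∧ ¬q), w1
9. q, w1
10. □((q → p) ∧ ¬q), w2
11. (q → p) ∧ ¬q, w2
12. q → p, w2
13. ¬q, w2
14. p, w2
15. ¬q, w3
Accessibility: w0Rw0, w0Rw1, w0Rw2, w0Rw3, w1Rw1, w2Rw2, w3Rw3
Complete open branch: countermodel on an S4-frame, so not valid in S4, nor in K, T (the same frame is also a K-frame and a T-frame).
S5-tableau for the negation ¬((¬□((q → p) ∧ ¬q) → □¬□((q → p) ∧ ¬q)) ∨ (◇¬q → p)):
1. ¬((¬□((q → p) ∧ ¬q) → □¬□((q → p) ∧ ¬q)) ∨ (◇¬q → p)), w0
2. ¬(¬□((q → p) ∧ ¬q) → □¬□((q → p) ∧ ¬q)), w0
3. ¬(◇¬q → p), w0
4. ¬□((q → p) ∧ ¬q), w0
5. ¬□¬□((q → p) ∧ ¬q), w0
6. ◇¬q, w0
7. ¬p, w0
8. ¬((q → p) ∧ ¬q), w1
9. ¬(q → p), w1
10. q, w1
11. ¬p, w1
12. □((q → p) ∧ ¬q), w2
13. (q → p) ∧ ¬q, w0
14. q → p, w0
15. ¬q, w0
16. (q → p) ∧ ¬q, w1
17. q → p, w1
18. ¬q, w1
Accessibility: w0Rw0, w0Rw1, w0Rw2, w1Rw0, w1Rw1, w1Rw2, w2Rw0, w2Rw1, w2Rw2
Branch closes: q and ¬q both at w1.
Every branch closes (one shown): valid in S5.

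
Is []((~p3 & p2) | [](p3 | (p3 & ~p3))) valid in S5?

Tableau for the negation ~[]((~p3 & p2) | [](p3 | (p3 & ~p3))):
1. ~[]((~p3 & p2) | [](p3 | (p3 & ~p3))), w0
2. ~((~p3 & p2) | [](p3 | (p3 & ~p3))), w1
3. ~(~p3 & p2), w1
4. ~[](p3 | (p3 & ~p3)), w1
5. ~p2, w1
6. ~(p3 | (p3 & ~p3)), w2
7. ~p3, w2
8. ~(p3 & ~p3), w2
Accessibility: w0Rw0, w0Rw1, w0Rw2, w1Rw0, w1Rw1, w1Rw2, w2Rw0, w2Rw1, w2Rw2
The negation has an open branch (countermodel exists).

No, not valid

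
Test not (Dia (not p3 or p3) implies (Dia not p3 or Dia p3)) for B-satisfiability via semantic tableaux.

1. not (Dia (not p3 or p3) implies (Dia not p3 or Dia p3)), w0
2. Dia (not p3 or p3), w0
3. not (Dia not p3 or Dia p3), w0
4. not Dia not p3, w0
5. not Dia p3, w0
6. p3, w0
7. not p3, w0
Accessibility: w0Rw0
Branch closes: p3 and not p3 both at w0.
All branches of the tableau close; one closing branch shown above.

Unsatisfiable (every branch closes)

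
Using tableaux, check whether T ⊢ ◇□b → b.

Tableau for the negation ¬(◇□b → b):
1. ¬(◇□b → b), 0
2. ◇□b, 0   [¬→-rule on 1]
3. ¬b, 0   [¬→-rule on 1]
4. □b, 1   [◇-rule on 2: fresh world 1, 0R1]
5. b, 1   [□-rule on 4 via 1R1]
Accessibility: 0R0, 0R1, 1R1
The negation has an open branch (countermodel exists).

Invalid (countermodel exists)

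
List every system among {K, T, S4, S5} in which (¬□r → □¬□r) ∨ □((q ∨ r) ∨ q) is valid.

S5

S4-tableau for the negation ¬((¬□r → □¬□r) ∨ □((q ∨ r) ∨ q)):
1. ¬((¬□r → □¬□r) ∨ □((q ∨ r) ∨ q)), w0
2. ¬(¬□r → □¬□r), w0
3. ¬□((q ∨ r) ∨ q), w0
4. ¬□r, w0
5. ¬□¬□r, w0
6. ¬((q ∨ r) ∨ q), w1
7. ¬(q ∨ r), w1
8. ¬q, w1
9. ¬r, w1
10. ¬r, w2
11. □r, w3
12. r, w3
Accessibility: w0Rw0, w0Rw1, w0Rw2, w0Rw3, w1Rw1, w2Rw2, w3Rw3
Complete open branch: countermodel on an S4-frame, so not valid in S4, nor in K, T (the same frame is also a K-frame and a T-frame).
S5-tableau for the negation ¬((¬□r → □¬□r) ∨ □((q ∨ r) ∨ q)):
1. ¬((¬□r → □¬□r) ∨ □((q ∨ r) ∨ q)), w0
2. ¬(¬□r → □¬□r), w0
3. ¬□((q ∨ r) ∨ q), w0
4. ¬□r, w0
5. ¬□¬□r, w0
6. ¬((q ∨ r) ∨ q), w1
7. ¬(q ∨ r), w1
8. ¬q, w1
9. ¬r, w1
10. ¬r, w2
11. □r, w3
12. r, w0
13. r, w1
Accessibility: w0Rw0, w0Rw1, w0Rw2, w0Rw3, w1Rw0, w1Rw1, w1Rw2, w1Rw3, w2Rw0, w2Rw1, w2Rw2, w2Rw3, w3Rw0, w3Rw1, w3Rw2, w3Rw3
Branch closes: r and ¬r both at w1.
Every branch closes (one shown): valid in S5.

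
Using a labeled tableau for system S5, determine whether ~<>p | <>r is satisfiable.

Satisfiable

1. ~<>p | <>r, u
2. <>r, u
3. r, v
Accessibility: uRu, uRv, vRu, vRv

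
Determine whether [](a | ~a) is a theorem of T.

Valid

Tableau for the negation ~[](a | ~a):
1. ~[](a | ~a), u
2. ~(a | ~a), v   [~[]-rule on 1: fresh world v, uRv]
3. ~a, v   [~|-rule on 2]
4. a, v   [~|-rule on 2]
Accessibility: uRu, uRv, vRv
Branch closes: a and ~a both at v.
All branches of the negation close; one closing branch shown above.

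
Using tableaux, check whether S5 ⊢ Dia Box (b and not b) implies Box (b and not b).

Valid

Tableau for the negation not (Dia Box (b and not b) implies Box (b and not b)):
1. not (Dia Box (b and not b) implies Box (b and not b)), 0
2. Dia Box (b and not b), 0   [neg-implies-rule on 1]
3. not Box (b and not b), 0   [neg-implies-rule on 1]
4. Box (b and not b), 1   [Dia-rule on 2: fresh world 1, 0R1]
5. b and not b, 0   [Box-rule on 4 via 1R0]
6. b, 0   [and-rule on 5]
7. not b, 0   [and-rule on 5]
Accessibility: 0R0, 0R1, 1R0, 1R1
Branch closes: b and not b both at 0.
All branches of the negation close; one closing branch shown above.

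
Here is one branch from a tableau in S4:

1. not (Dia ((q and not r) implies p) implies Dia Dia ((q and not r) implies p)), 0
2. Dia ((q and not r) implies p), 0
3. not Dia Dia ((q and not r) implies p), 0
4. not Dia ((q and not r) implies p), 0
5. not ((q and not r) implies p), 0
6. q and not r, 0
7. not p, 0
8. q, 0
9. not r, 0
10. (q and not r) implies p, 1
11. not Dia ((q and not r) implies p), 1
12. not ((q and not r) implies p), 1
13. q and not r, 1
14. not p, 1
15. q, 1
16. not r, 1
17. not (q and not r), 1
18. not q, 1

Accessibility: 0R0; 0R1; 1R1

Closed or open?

Yes, closed

Both q and not q appear at 1.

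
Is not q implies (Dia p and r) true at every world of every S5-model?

Tableau for the negation not (not q implies (Dia p and r)):
1. not (not q implies (Dia p and r)), 0
2. not q, 0   [neg-implies-rule on 1]
3. not (Dia p and r), 0   [neg-implies-rule on 1]
4. not r, 0   [neg-and-rule on 3 (branches; this branch)]
Accessibility: 0R0
The negation has an open branch (countermodel exists).

No, not valid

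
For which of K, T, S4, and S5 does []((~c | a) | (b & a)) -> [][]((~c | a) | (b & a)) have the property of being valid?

T-tableau for the negation ~([]((~c | a) | (b & a)) -> [][]((~c | a) | (b & a))):
1. ~([]((~c | a) | (b & a)) -> [][]((~c | a) | (b & a))), u
2. []((~c | a) | (b & a)), u
3. ~[][]((~c | a) | (b & a)), u
4. (~c | a) | (b & a), u
5. b & a, u
6. b, u
7. a, u
8. ~[]((~c | a) | (b & a)), v
9. (~c | a) | (b & a), v
10. b & a, v
11. b, v
12. a, v
13. ~((~c | a) | (b & a)), w
14. ~(~c | a), w
15. ~(b & a), w
16. c, w
17. ~a, w
Accessibility: uRu, uRv, vRv, vRw, wRw
Complete open branch: countermodel on a T-frame, so not valid in T, nor in K (the same frame is also a K-frame).
S4-tableau for the negation ~([]((~c | a) | (b & a)) -> [][]((~c | a) | (b & a))):
1. ~([]((~c | a) | (b & a)) -> [][]((~c | a) | (b & a))), u
2. []((~c | a) | (b & a)), u
3. ~[][]((~c | a) | (b & a)), u
4. (~c | a) | (b & a), u
5. b & a, u
6. b, u
7. a, u
8. ~[]((~c | a) | (b & a)), v
9. (~c | a) | (b & a), v
10. b & a, v
11. b, v
12. a, v
13. ~((~c | a) | (b & a)), w
14. ~(~c | a), w
15. ~(b & a), w
16. c, w
17. ~a, w
18. (~c | a) | (b & a), w
19. b & a, w
20. b, w
21. a, w
Accessibility: uRu, uRv, uRw, vRv, vRw, wRw
Branch closes: a and ~a both at w.
Every branch closes (one shown): valid in S4, hence also in S5 (every theorem of S4 is a theorem of S5).

S4, S5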